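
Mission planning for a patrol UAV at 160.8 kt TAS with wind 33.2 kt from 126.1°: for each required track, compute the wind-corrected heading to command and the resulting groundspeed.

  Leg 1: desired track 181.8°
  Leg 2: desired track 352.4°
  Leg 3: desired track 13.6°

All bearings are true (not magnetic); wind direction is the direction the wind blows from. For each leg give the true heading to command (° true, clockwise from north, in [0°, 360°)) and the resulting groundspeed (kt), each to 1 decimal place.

Leg 1: heading=172.0°, groundspeed=139.7 kt
Leg 2: heading=1.0°, groundspeed=181.9 kt
Leg 3: heading=24.6°, groundspeed=170.6 kt

Leg 1: desired track 181.8°; wind correction -9.8° → command heading 172.0°, groundspeed 139.7 kt
Leg 2: desired track 352.4°; wind correction +8.6° → command heading 1.0°, groundspeed 181.9 kt
Leg 3: desired track 13.6°; wind correction +11.0° → command heading 24.6°, groundspeed 170.6 kt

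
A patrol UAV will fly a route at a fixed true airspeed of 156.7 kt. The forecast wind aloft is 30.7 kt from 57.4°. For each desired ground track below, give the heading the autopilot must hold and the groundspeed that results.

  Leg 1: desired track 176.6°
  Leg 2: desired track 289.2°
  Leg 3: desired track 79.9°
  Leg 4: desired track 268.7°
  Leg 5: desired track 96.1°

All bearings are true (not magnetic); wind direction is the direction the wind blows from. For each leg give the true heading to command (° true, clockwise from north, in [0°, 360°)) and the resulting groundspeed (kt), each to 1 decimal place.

Leg 1: heading=166.8°, groundspeed=169.4 kt
Leg 2: heading=298.1°, groundspeed=173.8 kt
Leg 3: heading=75.6°, groundspeed=127.9 kt
Leg 4: heading=274.5°, groundspeed=182.1 kt
Leg 5: heading=89.1°, groundspeed=131.6 kt

Leg 1: desired track 176.6°; wind correction -9.8° → command heading 166.8°, groundspeed 169.4 kt
Leg 2: desired track 289.2°; wind correction +8.9° → command heading 298.1°, groundspeed 173.8 kt
Leg 3: desired track 79.9°; wind correction -4.3° → command heading 75.6°, groundspeed 127.9 kt
Leg 4: desired track 268.7°; wind correction +5.8° → command heading 274.5°, groundspeed 182.1 kt
Leg 5: desired track 96.1°; wind correction -7.0° → command heading 89.1°, groundspeed 131.6 kt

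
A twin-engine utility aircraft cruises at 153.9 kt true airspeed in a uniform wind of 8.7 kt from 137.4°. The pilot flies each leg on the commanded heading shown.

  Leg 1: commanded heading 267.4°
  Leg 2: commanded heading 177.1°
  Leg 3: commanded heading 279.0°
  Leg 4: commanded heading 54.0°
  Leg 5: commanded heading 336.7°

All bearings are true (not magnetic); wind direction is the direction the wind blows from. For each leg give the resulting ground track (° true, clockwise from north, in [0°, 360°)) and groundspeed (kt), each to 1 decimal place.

Leg 1: heading 267.4°; drift +2.4° → track 269.8°, groundspeed 159.6 kt
Leg 2: heading 177.1°; drift +2.2° → track 179.3°, groundspeed 147.3 kt
Leg 3: heading 279.0°; drift +1.9° → track 280.9°, groundspeed 160.8 kt
Leg 4: heading 54.0°; drift -3.2° → track 50.8°, groundspeed 153.1 kt
Leg 5: heading 336.7°; drift -1.0° → track 335.7°, groundspeed 162.1 kt

Leg 1: track=269.8°, groundspeed=159.6 kt
Leg 2: track=179.3°, groundspeed=147.3 kt
Leg 3: track=280.9°, groundspeed=160.8 kt
Leg 4: track=50.8°, groundspeed=153.1 kt
Leg 5: track=335.7°, groundspeed=162.1 kt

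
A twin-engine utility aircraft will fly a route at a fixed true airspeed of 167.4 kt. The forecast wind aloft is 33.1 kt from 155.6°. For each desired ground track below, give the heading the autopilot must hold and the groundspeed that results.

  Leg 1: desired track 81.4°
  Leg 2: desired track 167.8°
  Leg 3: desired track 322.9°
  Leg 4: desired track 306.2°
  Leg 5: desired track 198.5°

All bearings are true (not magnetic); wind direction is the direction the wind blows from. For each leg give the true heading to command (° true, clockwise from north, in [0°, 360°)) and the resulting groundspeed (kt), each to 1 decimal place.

Leg 1: heading=92.4°, groundspeed=155.3 kt
Leg 2: heading=165.4°, groundspeed=134.9 kt
Leg 3: heading=320.4°, groundspeed=199.5 kt
Leg 4: heading=300.6°, groundspeed=195.4 kt
Leg 5: heading=190.8°, groundspeed=141.6 kt

Leg 1: desired track 81.4°; wind correction +11.0° → command heading 92.4°, groundspeed 155.3 kt
Leg 2: desired track 167.8°; wind correction -2.4° → command heading 165.4°, groundspeed 134.9 kt
Leg 3: desired track 322.9°; wind correction -2.5° → command heading 320.4°, groundspeed 199.5 kt
Leg 4: desired track 306.2°; wind correction -5.6° → command heading 300.6°, groundspeed 195.4 kt
Leg 5: desired track 198.5°; wind correction -7.7° → command heading 190.8°, groundspeed 141.6 kt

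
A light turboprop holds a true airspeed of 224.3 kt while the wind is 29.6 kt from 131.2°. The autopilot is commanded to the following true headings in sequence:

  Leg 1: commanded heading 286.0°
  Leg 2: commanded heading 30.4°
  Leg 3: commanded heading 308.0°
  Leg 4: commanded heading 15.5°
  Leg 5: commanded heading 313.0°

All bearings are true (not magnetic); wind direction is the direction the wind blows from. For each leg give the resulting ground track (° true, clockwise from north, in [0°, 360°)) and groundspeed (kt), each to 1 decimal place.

Leg 1: heading 286.0°; drift +2.9° → track 288.9°, groundspeed 251.4 kt
Leg 2: heading 30.4°; drift -7.2° → track 23.2°, groundspeed 231.7 kt
Leg 3: heading 308.0°; drift +0.4° → track 308.4°, groundspeed 253.9 kt
Leg 4: heading 15.5°; drift -6.4° → track 9.1°, groundspeed 238.6 kt
Leg 5: heading 313.0°; drift -0.2° → track 312.8°, groundspeed 253.9 kt

Leg 1: track=288.9°, groundspeed=251.4 kt
Leg 2: track=23.2°, groundspeed=231.7 kt
Leg 3: track=308.4°, groundspeed=253.9 kt
Leg 4: track=9.1°, groundspeed=238.6 kt
Leg 5: track=312.8°, groundspeed=253.9 kt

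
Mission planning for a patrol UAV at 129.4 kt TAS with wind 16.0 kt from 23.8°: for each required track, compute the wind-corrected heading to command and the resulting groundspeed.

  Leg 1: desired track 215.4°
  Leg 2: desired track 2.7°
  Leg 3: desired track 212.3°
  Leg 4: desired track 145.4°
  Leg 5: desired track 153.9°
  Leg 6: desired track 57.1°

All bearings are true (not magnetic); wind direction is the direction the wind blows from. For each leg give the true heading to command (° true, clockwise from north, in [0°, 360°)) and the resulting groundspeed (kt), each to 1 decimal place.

Leg 1: heading=216.8°, groundspeed=145.0 kt
Leg 2: heading=5.3°, groundspeed=114.3 kt
Leg 3: heading=213.3°, groundspeed=145.2 kt
Leg 4: heading=139.4°, groundspeed=137.1 kt
Leg 5: heading=148.5°, groundspeed=139.1 kt
Leg 6: heading=53.2°, groundspeed=115.7 kt

Leg 1: desired track 215.4°; wind correction +1.4° → command heading 216.8°, groundspeed 145.0 kt
Leg 2: desired track 2.7°; wind correction +2.6° → command heading 5.3°, groundspeed 114.3 kt
Leg 3: desired track 212.3°; wind correction +1.0° → command heading 213.3°, groundspeed 145.2 kt
Leg 4: desired track 145.4°; wind correction -6.0° → command heading 139.4°, groundspeed 137.1 kt
Leg 5: desired track 153.9°; wind correction -5.4° → command heading 148.5°, groundspeed 139.1 kt
Leg 6: desired track 57.1°; wind correction -3.9° → command heading 53.2°, groundspeed 115.7 kt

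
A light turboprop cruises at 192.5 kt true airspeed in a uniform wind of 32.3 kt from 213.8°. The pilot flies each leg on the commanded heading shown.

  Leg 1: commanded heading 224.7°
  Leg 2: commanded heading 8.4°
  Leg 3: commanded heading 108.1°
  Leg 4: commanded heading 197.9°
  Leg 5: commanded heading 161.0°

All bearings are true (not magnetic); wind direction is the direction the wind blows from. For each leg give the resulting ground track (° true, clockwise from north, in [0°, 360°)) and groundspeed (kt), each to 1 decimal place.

Leg 1: heading 224.7°; drift +2.2° → track 226.9°, groundspeed 160.9 kt
Leg 2: heading 8.4°; drift +3.6° → track 12.0°, groundspeed 222.1 kt
Leg 3: heading 108.1°; drift -8.8° → track 99.3°, groundspeed 203.6 kt
Leg 4: heading 197.9°; drift -3.1° → track 194.8°, groundspeed 161.7 kt
Leg 5: heading 161.0°; drift -8.5° → track 152.5°, groundspeed 174.9 kt

Leg 1: track=226.9°, groundspeed=160.9 kt
Leg 2: track=12.0°, groundspeed=222.1 kt
Leg 3: track=99.3°, groundspeed=203.6 kt
Leg 4: track=194.8°, groundspeed=161.7 kt
Leg 5: track=152.5°, groundspeed=174.9 kt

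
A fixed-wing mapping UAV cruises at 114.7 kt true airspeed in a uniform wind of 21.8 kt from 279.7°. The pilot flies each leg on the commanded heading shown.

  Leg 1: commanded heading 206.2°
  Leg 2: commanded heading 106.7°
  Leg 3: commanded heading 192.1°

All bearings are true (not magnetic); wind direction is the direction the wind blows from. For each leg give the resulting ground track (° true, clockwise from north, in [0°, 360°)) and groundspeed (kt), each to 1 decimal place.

Leg 1: track=195.3°, groundspeed=110.5 kt
Leg 2: track=105.6°, groundspeed=136.4 kt
Leg 3: track=181.3°, groundspeed=115.9 kt

Leg 1: heading 206.2°; drift -10.9° → track 195.3°, groundspeed 110.5 kt
Leg 2: heading 106.7°; drift -1.1° → track 105.6°, groundspeed 136.4 kt
Leg 3: heading 192.1°; drift -10.8° → track 181.3°, groundspeed 115.9 kt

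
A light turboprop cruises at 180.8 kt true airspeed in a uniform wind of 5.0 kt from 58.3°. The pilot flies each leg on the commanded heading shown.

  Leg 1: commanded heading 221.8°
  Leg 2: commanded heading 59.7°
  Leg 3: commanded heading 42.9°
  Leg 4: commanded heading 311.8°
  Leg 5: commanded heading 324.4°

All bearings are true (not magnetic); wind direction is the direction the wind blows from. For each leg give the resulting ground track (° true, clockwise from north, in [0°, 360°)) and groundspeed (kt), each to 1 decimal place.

Leg 1: heading 221.8°; drift +0.4° → track 222.2°, groundspeed 185.6 kt
Leg 2: heading 59.7°; drift +0.0° → track 59.7°, groundspeed 175.8 kt
Leg 3: heading 42.9°; drift -0.4° → track 42.5°, groundspeed 176.0 kt
Leg 4: heading 311.8°; drift -1.5° → track 310.3°, groundspeed 182.3 kt
Leg 5: heading 324.4°; drift -1.6° → track 322.8°, groundspeed 181.2 kt

Leg 1: track=222.2°, groundspeed=185.6 kt
Leg 2: track=59.7°, groundspeed=175.8 kt
Leg 3: track=42.5°, groundspeed=176.0 kt
Leg 4: track=310.3°, groundspeed=182.3 kt
Leg 5: track=322.8°, groundspeed=181.2 kt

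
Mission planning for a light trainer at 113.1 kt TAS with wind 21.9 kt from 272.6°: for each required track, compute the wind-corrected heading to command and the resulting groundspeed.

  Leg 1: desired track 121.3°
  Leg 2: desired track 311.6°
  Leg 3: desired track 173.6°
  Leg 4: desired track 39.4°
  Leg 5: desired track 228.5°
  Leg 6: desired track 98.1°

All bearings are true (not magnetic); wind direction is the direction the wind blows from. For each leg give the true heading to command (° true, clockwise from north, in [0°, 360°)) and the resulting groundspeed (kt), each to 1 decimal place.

Leg 1: desired track 121.3°; wind correction +5.3° → command heading 126.6°, groundspeed 131.8 kt
Leg 2: desired track 311.6°; wind correction -7.0° → command heading 304.6°, groundspeed 95.2 kt
Leg 3: desired track 173.6°; wind correction +11.0° → command heading 184.6°, groundspeed 114.4 kt
Leg 4: desired track 39.4°; wind correction -8.9° → command heading 30.5°, groundspeed 124.9 kt
Leg 5: desired track 228.5°; wind correction +7.7° → command heading 236.2°, groundspeed 96.3 kt
Leg 6: desired track 98.1°; wind correction +1.1° → command heading 99.2°, groundspeed 134.9 kt

Leg 1: heading=126.6°, groundspeed=131.8 kt
Leg 2: heading=304.6°, groundspeed=95.2 kt
Leg 3: heading=184.6°, groundspeed=114.4 kt
Leg 4: heading=30.5°, groundspeed=124.9 kt
Leg 5: heading=236.2°, groundspeed=96.3 kt
Leg 6: heading=99.2°, groundspeed=134.9 kt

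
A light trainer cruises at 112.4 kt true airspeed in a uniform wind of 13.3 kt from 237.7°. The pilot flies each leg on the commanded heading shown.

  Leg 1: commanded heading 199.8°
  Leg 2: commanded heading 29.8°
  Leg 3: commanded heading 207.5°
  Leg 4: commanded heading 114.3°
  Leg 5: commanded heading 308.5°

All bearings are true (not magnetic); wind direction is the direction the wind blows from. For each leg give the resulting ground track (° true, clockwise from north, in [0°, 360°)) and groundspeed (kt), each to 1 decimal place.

Leg 1: heading 199.8°; drift -4.6° → track 195.2°, groundspeed 102.2 kt
Leg 2: heading 29.8°; drift +2.9° → track 32.7°, groundspeed 124.3 kt
Leg 3: heading 207.5°; drift -3.8° → track 203.7°, groundspeed 101.1 kt
Leg 4: heading 114.3°; drift -5.3° → track 109.0°, groundspeed 120.2 kt
Leg 5: heading 308.5°; drift +6.6° → track 315.1°, groundspeed 108.8 kt

Leg 1: track=195.2°, groundspeed=102.2 kt
Leg 2: track=32.7°, groundspeed=124.3 kt
Leg 3: track=203.7°, groundspeed=101.1 kt
Leg 4: track=109.0°, groundspeed=120.2 kt
Leg 5: track=315.1°, groundspeed=108.8 kt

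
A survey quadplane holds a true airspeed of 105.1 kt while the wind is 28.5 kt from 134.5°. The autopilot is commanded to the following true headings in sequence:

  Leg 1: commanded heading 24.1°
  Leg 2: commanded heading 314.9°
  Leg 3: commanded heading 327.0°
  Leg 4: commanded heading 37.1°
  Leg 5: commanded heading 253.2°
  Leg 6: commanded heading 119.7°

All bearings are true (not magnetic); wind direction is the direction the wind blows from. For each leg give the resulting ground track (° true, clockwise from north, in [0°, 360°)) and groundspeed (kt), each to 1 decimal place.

Leg 1: track=11.0°, groundspeed=118.1 kt
Leg 2: track=314.8°, groundspeed=133.6 kt
Leg 3: track=324.3°, groundspeed=133.1 kt
Leg 4: track=22.5°, groundspeed=112.4 kt
Leg 5: track=265.1°, groundspeed=121.4 kt
Leg 6: track=114.3°, groundspeed=77.9 kt

Leg 1: heading 24.1°; drift -13.1° → track 11.0°, groundspeed 118.1 kt
Leg 2: heading 314.9°; drift -0.1° → track 314.8°, groundspeed 133.6 kt
Leg 3: heading 327.0°; drift -2.7° → track 324.3°, groundspeed 133.1 kt
Leg 4: heading 37.1°; drift -14.6° → track 22.5°, groundspeed 112.4 kt
Leg 5: heading 253.2°; drift +11.9° → track 265.1°, groundspeed 121.4 kt
Leg 6: heading 119.7°; drift -5.4° → track 114.3°, groundspeed 77.9 kt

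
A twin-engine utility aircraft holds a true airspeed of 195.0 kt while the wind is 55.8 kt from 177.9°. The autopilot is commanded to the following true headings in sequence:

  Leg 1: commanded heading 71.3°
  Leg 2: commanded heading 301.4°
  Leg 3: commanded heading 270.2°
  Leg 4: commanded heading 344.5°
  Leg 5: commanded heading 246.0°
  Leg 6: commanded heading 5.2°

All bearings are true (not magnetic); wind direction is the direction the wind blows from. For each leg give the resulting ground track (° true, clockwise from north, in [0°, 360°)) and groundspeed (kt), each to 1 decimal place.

Leg 1: track=57.1°, groundspeed=217.6 kt
Leg 2: track=313.0°, groundspeed=230.5 kt
Leg 3: track=286.0°, groundspeed=205.0 kt
Leg 4: track=347.5°, groundspeed=249.6 kt
Leg 5: track=262.6°, groundspeed=181.7 kt
Leg 6: track=3.6°, groundspeed=250.4 kt

Leg 1: heading 71.3°; drift -14.2° → track 57.1°, groundspeed 217.6 kt
Leg 2: heading 301.4°; drift +11.6° → track 313.0°, groundspeed 230.5 kt
Leg 3: heading 270.2°; drift +15.8° → track 286.0°, groundspeed 205.0 kt
Leg 4: heading 344.5°; drift +3.0° → track 347.5°, groundspeed 249.6 kt
Leg 5: heading 246.0°; drift +16.6° → track 262.6°, groundspeed 181.7 kt
Leg 6: heading 5.2°; drift -1.6° → track 3.6°, groundspeed 250.4 kt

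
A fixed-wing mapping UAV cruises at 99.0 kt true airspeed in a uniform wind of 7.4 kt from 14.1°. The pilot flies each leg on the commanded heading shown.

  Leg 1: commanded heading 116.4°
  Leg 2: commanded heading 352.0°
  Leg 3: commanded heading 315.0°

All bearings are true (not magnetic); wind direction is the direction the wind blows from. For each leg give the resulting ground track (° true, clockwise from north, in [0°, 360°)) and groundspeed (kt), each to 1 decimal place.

Leg 1: heading 116.4°; drift +4.1° → track 120.5°, groundspeed 100.8 kt
Leg 2: heading 352.0°; drift -1.7° → track 350.3°, groundspeed 92.2 kt
Leg 3: heading 315.0°; drift -3.8° → track 311.2°, groundspeed 95.4 kt

Leg 1: track=120.5°, groundspeed=100.8 kt
Leg 2: track=350.3°, groundspeed=92.2 kt
Leg 3: track=311.2°, groundspeed=95.4 kt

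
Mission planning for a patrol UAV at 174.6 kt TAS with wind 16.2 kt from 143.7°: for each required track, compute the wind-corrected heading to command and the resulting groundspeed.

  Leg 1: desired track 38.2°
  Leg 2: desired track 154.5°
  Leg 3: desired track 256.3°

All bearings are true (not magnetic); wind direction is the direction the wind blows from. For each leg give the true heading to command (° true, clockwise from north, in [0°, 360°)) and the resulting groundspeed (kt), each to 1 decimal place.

Leg 1: desired track 38.2°; wind correction +5.1° → command heading 43.3°, groundspeed 178.2 kt
Leg 2: desired track 154.5°; wind correction -1.0° → command heading 153.5°, groundspeed 158.7 kt
Leg 3: desired track 256.3°; wind correction -4.9° → command heading 251.4°, groundspeed 180.2 kt

Leg 1: heading=43.3°, groundspeed=178.2 kt
Leg 2: heading=153.5°, groundspeed=158.7 kt
Leg 3: heading=251.4°, groundspeed=180.2 kt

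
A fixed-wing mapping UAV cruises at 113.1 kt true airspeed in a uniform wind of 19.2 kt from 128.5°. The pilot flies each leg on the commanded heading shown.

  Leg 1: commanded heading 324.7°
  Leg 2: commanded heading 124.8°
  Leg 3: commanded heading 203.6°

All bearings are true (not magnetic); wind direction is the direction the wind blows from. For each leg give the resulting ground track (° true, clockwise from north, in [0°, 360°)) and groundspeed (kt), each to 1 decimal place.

Leg 1: heading 324.7°; drift -2.3° → track 322.4°, groundspeed 131.6 kt
Leg 2: heading 124.8°; drift -0.8° → track 124.0°, groundspeed 93.9 kt
Leg 3: heading 203.6°; drift +9.7° → track 213.3°, groundspeed 109.7 kt

Leg 1: track=322.4°, groundspeed=131.6 kt
Leg 2: track=124.0°, groundspeed=93.9 kt
Leg 3: track=213.3°, groundspeed=109.7 kt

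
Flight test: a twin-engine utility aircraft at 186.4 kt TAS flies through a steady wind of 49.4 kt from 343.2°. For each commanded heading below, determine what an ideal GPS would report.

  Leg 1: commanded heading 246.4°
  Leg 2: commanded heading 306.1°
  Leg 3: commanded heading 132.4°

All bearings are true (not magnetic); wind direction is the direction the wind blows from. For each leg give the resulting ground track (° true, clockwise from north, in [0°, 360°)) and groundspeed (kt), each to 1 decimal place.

Leg 1: track=232.1°, groundspeed=198.4 kt
Leg 2: track=294.6°, groundspeed=150.0 kt
Leg 3: track=138.7°, groundspeed=230.2 kt

Leg 1: heading 246.4°; drift -14.3° → track 232.1°, groundspeed 198.4 kt
Leg 2: heading 306.1°; drift -11.5° → track 294.6°, groundspeed 150.0 kt
Leg 3: heading 132.4°; drift +6.3° → track 138.7°, groundspeed 230.2 kt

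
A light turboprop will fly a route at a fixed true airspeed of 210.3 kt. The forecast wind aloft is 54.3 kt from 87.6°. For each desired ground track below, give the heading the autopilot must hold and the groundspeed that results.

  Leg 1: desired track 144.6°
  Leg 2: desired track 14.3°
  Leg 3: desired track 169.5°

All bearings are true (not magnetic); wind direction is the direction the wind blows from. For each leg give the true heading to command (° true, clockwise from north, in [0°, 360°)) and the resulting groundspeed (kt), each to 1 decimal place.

Leg 1: desired track 144.6°; wind correction -12.5° → command heading 132.1°, groundspeed 175.7 kt
Leg 2: desired track 14.3°; wind correction +14.3° → command heading 28.6°, groundspeed 188.2 kt
Leg 3: desired track 169.5°; wind correction -14.8° → command heading 154.7°, groundspeed 195.7 kt

Leg 1: heading=132.1°, groundspeed=175.7 kt
Leg 2: heading=28.6°, groundspeed=188.2 kt
Leg 3: heading=154.7°, groundspeed=195.7 kt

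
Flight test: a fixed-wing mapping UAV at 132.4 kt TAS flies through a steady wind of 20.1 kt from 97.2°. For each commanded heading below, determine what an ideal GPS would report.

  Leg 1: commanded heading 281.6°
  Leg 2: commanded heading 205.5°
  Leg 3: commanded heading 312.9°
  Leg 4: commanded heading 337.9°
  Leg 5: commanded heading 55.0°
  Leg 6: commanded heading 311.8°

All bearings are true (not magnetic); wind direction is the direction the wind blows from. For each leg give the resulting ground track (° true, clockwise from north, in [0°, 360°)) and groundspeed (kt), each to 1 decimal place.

Leg 1: heading 281.6°; drift -0.6° → track 281.0°, groundspeed 152.4 kt
Leg 2: heading 205.5°; drift +7.8° → track 213.3°, groundspeed 140.0 kt
Leg 3: heading 312.9°; drift -4.5° → track 308.4°, groundspeed 149.2 kt
Leg 4: heading 337.9°; drift -7.0° → track 330.9°, groundspeed 143.3 kt
Leg 5: heading 55.0°; drift -6.6° → track 48.4°, groundspeed 118.3 kt
Leg 6: heading 311.8°; drift -4.4° → track 307.4°, groundspeed 149.4 kt

Leg 1: track=281.0°, groundspeed=152.4 kt
Leg 2: track=213.3°, groundspeed=140.0 kt
Leg 3: track=308.4°, groundspeed=149.2 kt
Leg 4: track=330.9°, groundspeed=143.3 kt
Leg 5: track=48.4°, groundspeed=118.3 kt
Leg 6: track=307.4°, groundspeed=149.4 kt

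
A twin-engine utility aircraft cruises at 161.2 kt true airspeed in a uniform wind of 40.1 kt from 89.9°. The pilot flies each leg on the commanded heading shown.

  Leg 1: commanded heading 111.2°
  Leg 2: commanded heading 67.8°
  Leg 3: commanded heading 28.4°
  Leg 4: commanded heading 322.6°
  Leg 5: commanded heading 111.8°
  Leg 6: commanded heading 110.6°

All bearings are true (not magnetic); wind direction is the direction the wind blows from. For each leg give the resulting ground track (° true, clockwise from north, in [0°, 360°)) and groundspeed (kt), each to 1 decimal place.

Leg 1: heading 111.2°; drift +6.7° → track 117.9°, groundspeed 124.7 kt
Leg 2: heading 67.8°; drift -6.9° → track 60.9°, groundspeed 125.0 kt
Leg 3: heading 28.4°; drift -13.9° → track 14.5°, groundspeed 146.4 kt
Leg 4: heading 322.6°; drift -9.8° → track 312.8°, groundspeed 188.2 kt
Leg 5: heading 111.8°; drift +6.9° → track 118.7°, groundspeed 124.9 kt
Leg 6: heading 110.6°; drift +6.5° → track 117.1°, groundspeed 124.5 kt

Leg 1: track=117.9°, groundspeed=124.7 kt
Leg 2: track=60.9°, groundspeed=125.0 kt
Leg 3: track=14.5°, groundspeed=146.4 kt
Leg 4: track=312.8°, groundspeed=188.2 kt
Leg 5: track=118.7°, groundspeed=124.9 kt
Leg 6: track=117.1°, groundspeed=124.5 kt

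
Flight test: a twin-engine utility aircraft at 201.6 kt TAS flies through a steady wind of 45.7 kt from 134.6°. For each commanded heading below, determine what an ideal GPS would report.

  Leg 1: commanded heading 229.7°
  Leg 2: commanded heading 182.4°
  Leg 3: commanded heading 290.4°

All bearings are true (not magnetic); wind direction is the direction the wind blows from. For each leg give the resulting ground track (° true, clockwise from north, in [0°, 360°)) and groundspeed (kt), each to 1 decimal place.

Leg 1: heading 229.7°; drift +12.5° → track 242.2°, groundspeed 210.6 kt
Leg 2: heading 182.4°; drift +11.2° → track 193.6°, groundspeed 174.2 kt
Leg 3: heading 290.4°; drift +4.4° → track 294.8°, groundspeed 244.0 kt

Leg 1: track=242.2°, groundspeed=210.6 kt
Leg 2: track=193.6°, groundspeed=174.2 kt
Leg 3: track=294.8°, groundspeed=244.0 kt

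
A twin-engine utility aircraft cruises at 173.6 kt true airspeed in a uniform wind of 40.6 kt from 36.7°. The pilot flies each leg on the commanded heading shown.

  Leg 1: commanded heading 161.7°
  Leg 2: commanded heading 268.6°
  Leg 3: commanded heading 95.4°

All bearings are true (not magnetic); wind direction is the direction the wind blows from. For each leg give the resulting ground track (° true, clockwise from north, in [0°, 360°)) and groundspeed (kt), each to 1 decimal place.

Leg 1: heading 161.7°; drift +9.6° → track 171.3°, groundspeed 199.7 kt
Leg 2: heading 268.6°; drift -9.1° → track 259.5°, groundspeed 201.2 kt
Leg 3: heading 95.4°; drift +12.8° → track 108.2°, groundspeed 156.4 kt

Leg 1: track=171.3°, groundspeed=199.7 kt
Leg 2: track=259.5°, groundspeed=201.2 kt
Leg 3: track=108.2°, groundspeed=156.4 kt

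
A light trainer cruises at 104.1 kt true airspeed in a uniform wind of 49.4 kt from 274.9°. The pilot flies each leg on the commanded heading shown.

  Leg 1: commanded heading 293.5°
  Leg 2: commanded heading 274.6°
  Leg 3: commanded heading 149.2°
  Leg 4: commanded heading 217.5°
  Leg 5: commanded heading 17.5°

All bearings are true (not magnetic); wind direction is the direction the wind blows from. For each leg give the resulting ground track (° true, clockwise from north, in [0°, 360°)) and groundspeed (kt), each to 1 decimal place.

Leg 1: track=308.9°, groundspeed=59.4 kt
Leg 2: track=274.3°, groundspeed=54.7 kt
Leg 3: track=132.4°, groundspeed=138.8 kt
Leg 4: track=189.3°, groundspeed=88.0 kt
Leg 5: track=40.3°, groundspeed=124.6 kt

Leg 1: heading 293.5°; drift +15.4° → track 308.9°, groundspeed 59.4 kt
Leg 2: heading 274.6°; drift -0.3° → track 274.3°, groundspeed 54.7 kt
Leg 3: heading 149.2°; drift -16.8° → track 132.4°, groundspeed 138.8 kt
Leg 4: heading 217.5°; drift -28.2° → track 189.3°, groundspeed 88.0 kt
Leg 5: heading 17.5°; drift +22.8° → track 40.3°, groundspeed 124.6 kt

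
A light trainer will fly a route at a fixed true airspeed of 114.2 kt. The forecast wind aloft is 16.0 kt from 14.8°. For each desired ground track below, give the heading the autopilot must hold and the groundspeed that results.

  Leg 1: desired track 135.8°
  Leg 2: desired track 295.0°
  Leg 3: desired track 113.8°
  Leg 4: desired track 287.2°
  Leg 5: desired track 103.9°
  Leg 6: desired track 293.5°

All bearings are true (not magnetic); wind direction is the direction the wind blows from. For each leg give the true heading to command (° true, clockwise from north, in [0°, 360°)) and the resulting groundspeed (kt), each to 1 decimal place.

Leg 1: heading=128.9°, groundspeed=121.6 kt
Leg 2: heading=302.9°, groundspeed=110.3 kt
Leg 3: heading=105.8°, groundspeed=115.6 kt
Leg 4: heading=295.2°, groundspeed=112.4 kt
Leg 5: heading=95.8°, groundspeed=112.8 kt
Leg 6: heading=301.5°, groundspeed=110.7 kt

Leg 1: desired track 135.8°; wind correction -6.9° → command heading 128.9°, groundspeed 121.6 kt
Leg 2: desired track 295.0°; wind correction +7.9° → command heading 302.9°, groundspeed 110.3 kt
Leg 3: desired track 113.8°; wind correction -8.0° → command heading 105.8°, groundspeed 115.6 kt
Leg 4: desired track 287.2°; wind correction +8.0° → command heading 295.2°, groundspeed 112.4 kt
Leg 5: desired track 103.9°; wind correction -8.1° → command heading 95.8°, groundspeed 112.8 kt
Leg 6: desired track 293.5°; wind correction +8.0° → command heading 301.5°, groundspeed 110.7 kt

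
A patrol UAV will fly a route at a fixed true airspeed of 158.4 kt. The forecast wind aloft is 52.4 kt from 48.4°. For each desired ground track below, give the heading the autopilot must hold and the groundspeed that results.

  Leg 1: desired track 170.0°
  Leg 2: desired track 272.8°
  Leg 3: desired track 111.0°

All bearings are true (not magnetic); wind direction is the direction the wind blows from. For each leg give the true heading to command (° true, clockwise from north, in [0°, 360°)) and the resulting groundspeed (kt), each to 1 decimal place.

Leg 1: desired track 170.0°; wind correction -16.4° → command heading 153.6°, groundspeed 179.4 kt
Leg 2: desired track 272.8°; wind correction +13.4° → command heading 286.2°, groundspeed 191.5 kt
Leg 3: desired track 111.0°; wind correction -17.1° → command heading 93.9°, groundspeed 127.3 kt

Leg 1: heading=153.6°, groundspeed=179.4 kt
Leg 2: heading=286.2°, groundspeed=191.5 kt
Leg 3: heading=93.9°, groundspeed=127.3 kt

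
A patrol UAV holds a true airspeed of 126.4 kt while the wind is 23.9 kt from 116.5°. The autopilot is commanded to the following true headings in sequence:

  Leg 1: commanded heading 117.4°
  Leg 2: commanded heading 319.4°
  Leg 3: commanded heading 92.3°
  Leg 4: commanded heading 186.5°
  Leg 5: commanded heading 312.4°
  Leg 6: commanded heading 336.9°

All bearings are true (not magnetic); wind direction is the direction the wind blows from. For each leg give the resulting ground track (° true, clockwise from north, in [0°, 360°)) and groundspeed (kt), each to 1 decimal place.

Leg 1: track=117.6°, groundspeed=102.5 kt
Leg 2: track=315.8°, groundspeed=148.7 kt
Leg 3: track=86.9°, groundspeed=105.1 kt
Leg 4: track=197.3°, groundspeed=120.3 kt
Leg 5: track=309.9°, groundspeed=149.5 kt
Leg 6: track=330.8°, groundspeed=145.4 kt

Leg 1: heading 117.4°; drift +0.2° → track 117.6°, groundspeed 102.5 kt
Leg 2: heading 319.4°; drift -3.6° → track 315.8°, groundspeed 148.7 kt
Leg 3: heading 92.3°; drift -5.4° → track 86.9°, groundspeed 105.1 kt
Leg 4: heading 186.5°; drift +10.8° → track 197.3°, groundspeed 120.3 kt
Leg 5: heading 312.4°; drift -2.5° → track 309.9°, groundspeed 149.5 kt
Leg 6: heading 336.9°; drift -6.1° → track 330.8°, groundspeed 145.4 kt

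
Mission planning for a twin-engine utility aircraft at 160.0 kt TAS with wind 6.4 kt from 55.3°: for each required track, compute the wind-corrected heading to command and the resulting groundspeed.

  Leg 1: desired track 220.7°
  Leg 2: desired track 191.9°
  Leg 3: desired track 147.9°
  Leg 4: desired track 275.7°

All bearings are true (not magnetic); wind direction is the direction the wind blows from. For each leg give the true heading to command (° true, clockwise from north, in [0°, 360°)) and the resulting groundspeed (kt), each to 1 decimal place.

Leg 1: heading=220.1°, groundspeed=166.2 kt
Leg 2: heading=190.3°, groundspeed=164.6 kt
Leg 3: heading=145.6°, groundspeed=160.2 kt
Leg 4: heading=277.2°, groundspeed=164.8 kt

Leg 1: desired track 220.7°; wind correction -0.6° → command heading 220.1°, groundspeed 166.2 kt
Leg 2: desired track 191.9°; wind correction -1.6° → command heading 190.3°, groundspeed 164.6 kt
Leg 3: desired track 147.9°; wind correction -2.3° → command heading 145.6°, groundspeed 160.2 kt
Leg 4: desired track 275.7°; wind correction +1.5° → command heading 277.2°, groundspeed 164.8 kt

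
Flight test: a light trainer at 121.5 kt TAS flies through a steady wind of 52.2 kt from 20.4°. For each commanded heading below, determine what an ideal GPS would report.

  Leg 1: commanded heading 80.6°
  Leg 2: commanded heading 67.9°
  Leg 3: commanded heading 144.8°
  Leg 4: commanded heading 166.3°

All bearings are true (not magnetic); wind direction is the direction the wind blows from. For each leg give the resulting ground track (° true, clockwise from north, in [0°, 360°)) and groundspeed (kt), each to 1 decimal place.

Leg 1: track=106.0°, groundspeed=105.8 kt
Leg 2: track=92.0°, groundspeed=94.4 kt
Leg 3: track=160.7°, groundspeed=157.0 kt
Leg 4: track=176.4°, groundspeed=167.3 kt

Leg 1: heading 80.6°; drift +25.4° → track 106.0°, groundspeed 105.8 kt
Leg 2: heading 67.9°; drift +24.1° → track 92.0°, groundspeed 94.4 kt
Leg 3: heading 144.8°; drift +15.9° → track 160.7°, groundspeed 157.0 kt
Leg 4: heading 166.3°; drift +10.1° → track 176.4°, groundspeed 167.3 kt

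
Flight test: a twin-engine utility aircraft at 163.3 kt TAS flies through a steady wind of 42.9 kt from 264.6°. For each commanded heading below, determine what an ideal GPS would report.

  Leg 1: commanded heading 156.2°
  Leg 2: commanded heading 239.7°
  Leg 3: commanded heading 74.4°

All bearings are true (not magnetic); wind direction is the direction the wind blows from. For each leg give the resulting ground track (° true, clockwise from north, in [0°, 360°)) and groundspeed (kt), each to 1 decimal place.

Leg 1: heading 156.2°; drift -13.0° → track 143.2°, groundspeed 181.5 kt
Leg 2: heading 239.7°; drift -8.3° → track 231.4°, groundspeed 125.7 kt
Leg 3: heading 74.4°; drift +2.1° → track 76.5°, groundspeed 205.7 kt

Leg 1: track=143.2°, groundspeed=181.5 kt
Leg 2: track=231.4°, groundspeed=125.7 kt
Leg 3: track=76.5°, groundspeed=205.7 kt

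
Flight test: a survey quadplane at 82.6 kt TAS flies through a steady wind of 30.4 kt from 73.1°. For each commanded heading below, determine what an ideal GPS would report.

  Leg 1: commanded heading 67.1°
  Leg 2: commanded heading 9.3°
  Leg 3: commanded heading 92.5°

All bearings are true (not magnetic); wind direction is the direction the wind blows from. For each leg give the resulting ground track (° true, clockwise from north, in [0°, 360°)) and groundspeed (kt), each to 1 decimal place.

Leg 1: heading 67.1°; drift -3.5° → track 63.6°, groundspeed 52.5 kt
Leg 2: heading 9.3°; drift -21.5° → track 347.8°, groundspeed 74.4 kt
Leg 3: heading 92.5°; drift +10.6° → track 103.1°, groundspeed 54.9 kt

Leg 1: track=63.6°, groundspeed=52.5 kt
Leg 2: track=347.8°, groundspeed=74.4 kt
Leg 3: track=103.1°, groundspeed=54.9 kt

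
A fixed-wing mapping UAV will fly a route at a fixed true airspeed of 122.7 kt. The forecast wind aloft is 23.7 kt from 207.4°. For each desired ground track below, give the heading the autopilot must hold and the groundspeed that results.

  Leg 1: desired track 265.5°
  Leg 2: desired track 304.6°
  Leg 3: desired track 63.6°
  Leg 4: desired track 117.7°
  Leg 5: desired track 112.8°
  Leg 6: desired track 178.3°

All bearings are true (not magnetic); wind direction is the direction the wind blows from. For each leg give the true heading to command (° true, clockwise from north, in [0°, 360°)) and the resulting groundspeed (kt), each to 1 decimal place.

Leg 1: desired track 265.5°; wind correction -9.4° → command heading 256.1°, groundspeed 108.5 kt
Leg 2: desired track 304.6°; wind correction -11.0° → command heading 293.6°, groundspeed 123.4 kt
Leg 3: desired track 63.6°; wind correction +6.6° → command heading 70.2°, groundspeed 141.0 kt
Leg 4: desired track 117.7°; wind correction +11.1° → command heading 128.8°, groundspeed 120.3 kt
Leg 5: desired track 112.8°; wind correction +11.1° → command heading 123.9°, groundspeed 122.3 kt
Leg 6: desired track 178.3°; wind correction +5.4° → command heading 183.7°, groundspeed 101.4 kt

Leg 1: heading=256.1°, groundspeed=108.5 kt
Leg 2: heading=293.6°, groundspeed=123.4 kt
Leg 3: heading=70.2°, groundspeed=141.0 kt
Leg 4: heading=128.8°, groundspeed=120.3 kt
Leg 5: heading=123.9°, groundspeed=122.3 kt
Leg 6: heading=183.7°, groundspeed=101.4 kt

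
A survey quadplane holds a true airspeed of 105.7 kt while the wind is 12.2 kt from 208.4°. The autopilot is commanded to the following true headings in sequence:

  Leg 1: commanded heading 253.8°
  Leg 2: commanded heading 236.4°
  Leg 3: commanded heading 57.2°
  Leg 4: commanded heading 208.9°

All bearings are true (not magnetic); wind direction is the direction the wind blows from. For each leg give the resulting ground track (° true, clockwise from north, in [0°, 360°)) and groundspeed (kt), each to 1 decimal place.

Leg 1: heading 253.8°; drift +5.1° → track 258.9°, groundspeed 97.5 kt
Leg 2: heading 236.4°; drift +3.5° → track 239.9°, groundspeed 95.1 kt
Leg 3: heading 57.2°; drift -2.9° → track 54.3°, groundspeed 116.5 kt
Leg 4: heading 208.9°; drift +0.1° → track 209.0°, groundspeed 93.5 kt

Leg 1: track=258.9°, groundspeed=97.5 kt
Leg 2: track=239.9°, groundspeed=95.1 kt
Leg 3: track=54.3°, groundspeed=116.5 kt
Leg 4: track=209.0°, groundspeed=93.5 kt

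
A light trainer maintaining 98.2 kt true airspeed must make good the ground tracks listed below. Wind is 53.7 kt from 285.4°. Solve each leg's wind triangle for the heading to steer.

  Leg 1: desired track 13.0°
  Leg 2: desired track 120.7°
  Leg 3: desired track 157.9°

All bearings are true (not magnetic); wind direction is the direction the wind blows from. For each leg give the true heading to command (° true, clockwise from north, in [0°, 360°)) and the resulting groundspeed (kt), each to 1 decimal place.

Leg 1: heading=339.9°, groundspeed=80.0 kt
Leg 2: heading=129.0°, groundspeed=149.0 kt
Leg 3: heading=183.6°, groundspeed=121.2 kt

Leg 1: desired track 13.0°; wind correction -33.1° → command heading 339.9°, groundspeed 80.0 kt
Leg 2: desired track 120.7°; wind correction +8.3° → command heading 129.0°, groundspeed 149.0 kt
Leg 3: desired track 157.9°; wind correction +25.7° → command heading 183.6°, groundspeed 121.2 kt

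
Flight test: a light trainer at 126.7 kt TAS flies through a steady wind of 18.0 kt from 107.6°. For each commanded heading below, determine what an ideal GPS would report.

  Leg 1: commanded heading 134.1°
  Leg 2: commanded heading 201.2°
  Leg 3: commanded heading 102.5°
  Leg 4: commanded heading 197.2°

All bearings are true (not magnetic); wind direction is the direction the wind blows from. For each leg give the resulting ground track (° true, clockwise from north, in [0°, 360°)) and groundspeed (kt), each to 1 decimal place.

Leg 1: track=138.3°, groundspeed=110.9 kt
Leg 2: track=209.2°, groundspeed=129.1 kt
Leg 3: track=101.7°, groundspeed=108.8 kt
Leg 4: track=205.3°, groundspeed=127.8 kt

Leg 1: heading 134.1°; drift +4.2° → track 138.3°, groundspeed 110.9 kt
Leg 2: heading 201.2°; drift +8.0° → track 209.2°, groundspeed 129.1 kt
Leg 3: heading 102.5°; drift -0.8° → track 101.7°, groundspeed 108.8 kt
Leg 4: heading 197.2°; drift +8.1° → track 205.3°, groundspeed 127.8 kt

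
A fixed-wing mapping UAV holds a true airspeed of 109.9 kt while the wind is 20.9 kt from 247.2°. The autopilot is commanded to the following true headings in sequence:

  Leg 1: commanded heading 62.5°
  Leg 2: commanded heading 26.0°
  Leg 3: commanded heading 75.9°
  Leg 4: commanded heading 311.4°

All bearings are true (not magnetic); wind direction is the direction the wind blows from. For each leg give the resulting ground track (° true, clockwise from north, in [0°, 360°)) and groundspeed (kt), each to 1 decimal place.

Leg 1: track=63.3°, groundspeed=130.7 kt
Leg 2: track=32.3°, groundspeed=126.4 kt
Leg 3: track=74.5°, groundspeed=130.6 kt
Leg 4: track=322.0°, groundspeed=102.5 kt

Leg 1: heading 62.5°; drift +0.8° → track 63.3°, groundspeed 130.7 kt
Leg 2: heading 26.0°; drift +6.3° → track 32.3°, groundspeed 126.4 kt
Leg 3: heading 75.9°; drift -1.4° → track 74.5°, groundspeed 130.6 kt
Leg 4: heading 311.4°; drift +10.6° → track 322.0°, groundspeed 102.5 kt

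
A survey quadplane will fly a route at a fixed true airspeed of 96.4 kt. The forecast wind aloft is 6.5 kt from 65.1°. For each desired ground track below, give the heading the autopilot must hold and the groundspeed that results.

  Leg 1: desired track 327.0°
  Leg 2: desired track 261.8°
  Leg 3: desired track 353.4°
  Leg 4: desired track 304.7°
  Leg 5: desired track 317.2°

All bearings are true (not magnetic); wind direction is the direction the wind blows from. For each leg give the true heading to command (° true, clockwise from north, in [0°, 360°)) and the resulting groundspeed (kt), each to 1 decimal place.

Leg 1: heading=330.8°, groundspeed=97.1 kt
Leg 2: heading=262.9°, groundspeed=102.6 kt
Leg 3: heading=357.1°, groundspeed=94.2 kt
Leg 4: heading=308.0°, groundspeed=99.5 kt
Leg 5: heading=320.9°, groundspeed=98.2 kt

Leg 1: desired track 327.0°; wind correction +3.8° → command heading 330.8°, groundspeed 97.1 kt
Leg 2: desired track 261.8°; wind correction +1.1° → command heading 262.9°, groundspeed 102.6 kt
Leg 3: desired track 353.4°; wind correction +3.7° → command heading 357.1°, groundspeed 94.2 kt
Leg 4: desired track 304.7°; wind correction +3.3° → command heading 308.0°, groundspeed 99.5 kt
Leg 5: desired track 317.2°; wind correction +3.7° → command heading 320.9°, groundspeed 98.2 kt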